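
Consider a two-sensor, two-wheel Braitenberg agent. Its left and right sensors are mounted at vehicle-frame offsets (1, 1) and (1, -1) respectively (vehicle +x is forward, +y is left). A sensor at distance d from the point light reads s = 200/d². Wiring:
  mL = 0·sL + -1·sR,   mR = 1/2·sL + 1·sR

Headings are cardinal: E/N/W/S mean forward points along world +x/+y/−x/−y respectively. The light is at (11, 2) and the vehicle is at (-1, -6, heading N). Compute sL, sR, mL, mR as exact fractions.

left sensor world pos  = (-2, -5); dL² = 218
right sensor world pos = (0, -5); dR² = 170
sL = 200/218 = 100/109
sR = 200/170 = 20/17
mL = 0·sL + -1·sR = -20/17
mR = 1/2·sL + 1·sR = 3030/1853

100/109 20/17 -20/17 3030/1853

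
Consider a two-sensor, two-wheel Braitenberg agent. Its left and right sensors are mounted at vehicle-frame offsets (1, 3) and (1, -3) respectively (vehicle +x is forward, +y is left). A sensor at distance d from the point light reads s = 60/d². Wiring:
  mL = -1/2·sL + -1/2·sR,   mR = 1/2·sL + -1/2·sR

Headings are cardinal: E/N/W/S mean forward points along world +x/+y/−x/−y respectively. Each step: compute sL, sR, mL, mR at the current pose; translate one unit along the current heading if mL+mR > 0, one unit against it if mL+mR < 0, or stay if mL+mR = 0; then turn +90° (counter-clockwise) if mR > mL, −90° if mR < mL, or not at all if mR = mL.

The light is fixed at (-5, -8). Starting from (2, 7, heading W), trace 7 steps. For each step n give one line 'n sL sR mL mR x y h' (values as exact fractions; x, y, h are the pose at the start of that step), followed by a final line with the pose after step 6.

0 1/3 1/6 -1/4 1/12 2 7 W
1 60/317 60/221 -16140/70057 -2880/70057 3 7 S
2 30/221 6/25 -1038/5525 -288/5525 3 8 E
3 12/61 60/389 -4164/23729 504/23729 2 8 N
4 1/3 1/6 -1/4 1/12 2 7 W
5 60/317 60/221 -16140/70057 -2880/70057 3 7 S
6 30/221 6/25 -1038/5525 -288/5525 3 8 E
final 2 8 N

n=0: pose=(2,7,W); sL=1/3, sR=1/6; mL=-1/4, mR=1/12; mL+mR=-1/6 → advance -1; mR−mL=1/3 → turn +1·90°
n=1: pose=(3,7,S); sL=60/317, sR=60/221; mL=-16140/70057, mR=-2880/70057; mL+mR=-60/221 → advance -1; mR−mL=60/317 → turn +1·90°
n=2: pose=(3,8,E); sL=30/221, sR=6/25; mL=-1038/5525, mR=-288/5525; mL+mR=-6/25 → advance -1; mR−mL=30/221 → turn +1·90°
n=3: pose=(2,8,N); sL=12/61, sR=60/389; mL=-4164/23729, mR=504/23729; mL+mR=-60/389 → advance -1; mR−mL=12/61 → turn +1·90°
n=4: pose=(2,7,W); sL=1/3, sR=1/6; mL=-1/4, mR=1/12; mL+mR=-1/6 → advance -1; mR−mL=1/3 → turn +1·90°
n=5: pose=(3,7,S); sL=60/317, sR=60/221; mL=-16140/70057, mR=-2880/70057; mL+mR=-60/221 → advance -1; mR−mL=60/317 → turn +1·90°
n=6: pose=(3,8,E); sL=30/221, sR=6/25; mL=-1038/5525, mR=-288/5525; mL+mR=-6/25 → advance -1; mR−mL=30/221 → turn +1·90°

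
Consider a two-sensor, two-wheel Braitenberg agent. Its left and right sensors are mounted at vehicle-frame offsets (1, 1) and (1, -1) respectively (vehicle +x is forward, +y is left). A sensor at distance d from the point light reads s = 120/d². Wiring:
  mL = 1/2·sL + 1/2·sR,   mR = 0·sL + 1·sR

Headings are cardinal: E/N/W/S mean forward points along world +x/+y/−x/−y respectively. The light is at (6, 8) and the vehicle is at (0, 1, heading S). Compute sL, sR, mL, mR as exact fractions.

left sensor world pos  = (1, 0); dL² = 89
right sensor world pos = (-1, 0); dR² = 113
sL = 120/89 = 120/89
sR = 120/113 = 120/113
mL = 1/2·sL + 1/2·sR = 12120/10057
mR = 0·sL + 1·sR = 120/113

120/89 120/113 12120/10057 120/113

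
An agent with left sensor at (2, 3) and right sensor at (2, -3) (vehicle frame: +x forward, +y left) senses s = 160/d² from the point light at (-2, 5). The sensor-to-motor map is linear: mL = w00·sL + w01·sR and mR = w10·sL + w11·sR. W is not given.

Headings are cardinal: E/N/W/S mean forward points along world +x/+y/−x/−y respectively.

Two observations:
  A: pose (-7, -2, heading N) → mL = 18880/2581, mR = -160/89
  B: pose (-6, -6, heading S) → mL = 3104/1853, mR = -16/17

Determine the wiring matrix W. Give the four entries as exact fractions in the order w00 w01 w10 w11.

1 1 -1 0

obs A: pose=(-7,-2,N) → sL=160/89, sR=160/29, mL=18880/2581, mR=-160/89
obs B: pose=(-6,-6,S) → sL=16/17, sR=80/109, mL=3104/1853, mR=-16/17
sensor matrix S = [[160/89, 160/29], [16/17, 80/109]]; det S = -18524160/4782593
solve [mL_A; mL_B] = S·[w00; w01] and [mR_A; mR_B] = S·[w10; w11]:
  w00 = 1, w01 = 1, w10 = -1, w11 = 0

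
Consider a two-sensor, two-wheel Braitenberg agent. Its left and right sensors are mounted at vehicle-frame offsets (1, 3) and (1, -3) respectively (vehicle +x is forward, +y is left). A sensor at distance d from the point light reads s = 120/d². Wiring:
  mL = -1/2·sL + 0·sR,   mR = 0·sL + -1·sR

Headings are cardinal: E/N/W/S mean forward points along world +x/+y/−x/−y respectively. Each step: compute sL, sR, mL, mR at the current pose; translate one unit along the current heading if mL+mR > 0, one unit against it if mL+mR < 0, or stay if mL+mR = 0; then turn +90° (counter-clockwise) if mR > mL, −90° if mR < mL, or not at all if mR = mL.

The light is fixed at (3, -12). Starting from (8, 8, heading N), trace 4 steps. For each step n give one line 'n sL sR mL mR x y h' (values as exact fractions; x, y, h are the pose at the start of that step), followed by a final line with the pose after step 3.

n=0: pose=(8,8,N); sL=24/89, sR=24/101; mL=-12/89, mR=-24/101; mL+mR=-3348/8989 → advance -1; mR−mL=-924/8989 → turn -1·90°
n=1: pose=(8,7,E); sL=3/13, sR=30/73; mL=-3/26, mR=-30/73; mL+mR=-999/1898 → advance -1; mR−mL=-561/1898 → turn -1·90°
n=2: pose=(7,7,S); sL=120/373, sR=24/65; mL=-60/373, mR=-24/65; mL+mR=-12852/24245 → advance -1; mR−mL=-5052/24245 → turn -1·90°
n=3: pose=(7,8,W); sL=60/149, sR=60/269; mL=-30/149, mR=-60/269; mL+mR=-17010/40081 → advance -1; mR−mL=-870/40081 → turn -1·90°

0 24/89 24/101 -12/89 -24/101 8 8 N
1 3/13 30/73 -3/26 -30/73 8 7 E
2 120/373 24/65 -60/373 -24/65 7 7 S
3 60/149 60/269 -30/149 -60/269 7 8 W
final 8 8 N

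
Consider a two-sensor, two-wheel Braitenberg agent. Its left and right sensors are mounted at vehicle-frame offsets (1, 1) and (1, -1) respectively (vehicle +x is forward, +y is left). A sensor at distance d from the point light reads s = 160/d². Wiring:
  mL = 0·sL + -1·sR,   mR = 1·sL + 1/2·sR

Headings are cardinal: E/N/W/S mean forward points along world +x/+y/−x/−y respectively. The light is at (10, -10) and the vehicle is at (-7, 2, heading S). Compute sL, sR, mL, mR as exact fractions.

160/377 32/89 -32/89 20272/33553

left sensor world pos  = (-6, 1); dL² = 377
right sensor world pos = (-8, 1); dR² = 445
sL = 160/377 = 160/377
sR = 160/445 = 32/89
mL = 0·sL + -1·sR = -32/89
mR = 1·sL + 1/2·sR = 20272/33553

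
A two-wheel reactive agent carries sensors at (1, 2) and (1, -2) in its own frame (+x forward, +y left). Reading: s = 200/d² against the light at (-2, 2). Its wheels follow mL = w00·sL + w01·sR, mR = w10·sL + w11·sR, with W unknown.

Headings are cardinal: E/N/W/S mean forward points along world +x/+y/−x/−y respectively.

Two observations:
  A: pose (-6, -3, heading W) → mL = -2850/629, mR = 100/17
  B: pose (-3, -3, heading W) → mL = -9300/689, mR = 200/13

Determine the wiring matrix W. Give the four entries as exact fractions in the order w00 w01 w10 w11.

1/2 -1 0 1

obs A: pose=(-6,-3,W) → sL=100/37, sR=100/17, mL=-2850/629, mR=100/17
obs B: pose=(-3,-3,W) → sL=200/53, sR=200/13, mL=-9300/689, mR=200/13
sensor matrix S = [[100/37, 100/17], [200/53, 200/13]]; det S = 8400000/433381
solve [mL_A; mL_B] = S·[w00; w01] and [mR_A; mR_B] = S·[w10; w11]:
  w00 = 1/2, w01 = -1, w10 = 0, w11 = 1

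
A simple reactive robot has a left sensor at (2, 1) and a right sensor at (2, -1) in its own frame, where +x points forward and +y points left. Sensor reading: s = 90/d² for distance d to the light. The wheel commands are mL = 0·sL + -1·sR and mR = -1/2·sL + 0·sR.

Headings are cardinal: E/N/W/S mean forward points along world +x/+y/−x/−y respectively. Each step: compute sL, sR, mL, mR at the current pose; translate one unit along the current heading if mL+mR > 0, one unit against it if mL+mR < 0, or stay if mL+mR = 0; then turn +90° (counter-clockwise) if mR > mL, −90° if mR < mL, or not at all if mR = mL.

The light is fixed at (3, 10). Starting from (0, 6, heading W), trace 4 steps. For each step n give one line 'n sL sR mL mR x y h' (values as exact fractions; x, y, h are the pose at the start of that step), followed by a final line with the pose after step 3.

n=0: pose=(0,6,W); sL=9/5, sR=45/17; mL=-45/17, mR=-9/10; mL+mR=-603/170 → advance -1; mR−mL=297/170 → turn +1·90°
n=1: pose=(1,6,S); sL=90/37, sR=2; mL=-2, mR=-45/37; mL+mR=-119/37 → advance -1; mR−mL=29/37 → turn +1·90°
n=2: pose=(1,7,E); sL=45/2, sR=45/8; mL=-45/8, mR=-45/4; mL+mR=-135/8 → advance -1; mR−mL=-45/8 → turn -1·90°
n=3: pose=(0,7,S); sL=90/29, sR=90/41; mL=-90/41, mR=-45/29; mL+mR=-4455/1189 → advance -1; mR−mL=765/1189 → turn +1·90°

0 9/5 45/17 -45/17 -9/10 0 6 W
1 90/37 2 -2 -45/37 1 6 S
2 45/2 45/8 -45/8 -45/4 1 7 E
3 90/29 90/41 -90/41 -45/29 0 7 S
final 0 8 E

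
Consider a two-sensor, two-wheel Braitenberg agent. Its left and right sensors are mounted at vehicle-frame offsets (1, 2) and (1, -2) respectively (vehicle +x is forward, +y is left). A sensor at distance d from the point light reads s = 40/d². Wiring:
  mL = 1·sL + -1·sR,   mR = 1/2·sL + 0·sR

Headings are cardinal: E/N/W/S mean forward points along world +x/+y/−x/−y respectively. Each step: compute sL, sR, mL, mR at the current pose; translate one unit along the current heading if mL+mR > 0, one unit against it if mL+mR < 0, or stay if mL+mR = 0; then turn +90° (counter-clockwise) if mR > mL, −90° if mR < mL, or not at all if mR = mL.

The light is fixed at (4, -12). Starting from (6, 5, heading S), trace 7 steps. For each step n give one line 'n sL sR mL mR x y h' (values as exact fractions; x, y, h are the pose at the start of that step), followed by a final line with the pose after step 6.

0 5/34 5/32 -5/544 5/68 6 5 S
1 40/333 8/41 -1024/13653 20/333 6 4 E
2 4/29 20/149 16/4321 2/29 5 4 N
3 8/45 40/361 1088/16245 4/45 5 5 W
4 2/13 2/13 0 1/13 4 5 S
5 8/65 40/197 -1024/12805 4/65 4 4 E
6 20/149 4/29 -16/4321 10/149 3 4 N
final 3 5 W

n=0: pose=(6,5,S); sL=5/34, sR=5/32; mL=-5/544, mR=5/68; mL+mR=35/544 → advance +1; mR−mL=45/544 → turn +1·90°
n=1: pose=(6,4,E); sL=40/333, sR=8/41; mL=-1024/13653, mR=20/333; mL+mR=-68/4551 → advance -1; mR−mL=1844/13653 → turn +1·90°
n=2: pose=(5,4,N); sL=4/29, sR=20/149; mL=16/4321, mR=2/29; mL+mR=314/4321 → advance +1; mR−mL=282/4321 → turn +1·90°
n=3: pose=(5,5,W); sL=8/45, sR=40/361; mL=1088/16245, mR=4/45; mL+mR=844/5415 → advance +1; mR−mL=356/16245 → turn +1·90°
n=4: pose=(4,5,S); sL=2/13, sR=2/13; mL=0, mR=1/13; mL+mR=1/13 → advance +1; mR−mL=1/13 → turn +1·90°
n=5: pose=(4,4,E); sL=8/65, sR=40/197; mL=-1024/12805, mR=4/65; mL+mR=-236/12805 → advance -1; mR−mL=1812/12805 → turn +1·90°
n=6: pose=(3,4,N); sL=20/149, sR=4/29; mL=-16/4321, mR=10/149; mL+mR=274/4321 → advance +1; mR−mL=306/4321 → turn +1·90°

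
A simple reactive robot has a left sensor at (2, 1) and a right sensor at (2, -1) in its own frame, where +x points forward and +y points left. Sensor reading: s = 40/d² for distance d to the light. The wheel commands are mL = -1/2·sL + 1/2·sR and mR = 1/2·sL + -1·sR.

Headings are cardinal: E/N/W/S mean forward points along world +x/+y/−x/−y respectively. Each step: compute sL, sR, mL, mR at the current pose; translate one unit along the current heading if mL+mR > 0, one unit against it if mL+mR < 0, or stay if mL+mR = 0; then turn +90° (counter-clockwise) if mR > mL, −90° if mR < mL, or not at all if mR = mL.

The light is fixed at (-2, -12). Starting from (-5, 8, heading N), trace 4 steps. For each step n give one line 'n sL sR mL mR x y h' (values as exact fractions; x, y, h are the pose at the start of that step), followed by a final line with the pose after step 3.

0 2/25 5/61 3/3050 -64/1525 -5 8 N
1 40/401 8/65 304/26065 -1908/26065 -5 7 E
2 20/149 20/157 -80/23393 -1410/23393 -6 7 S
3 40/397 40/477 -1600/189369 -6340/189369 -6 8 W
final -5 8 N

n=0: pose=(-5,8,N); sL=2/25, sR=5/61; mL=3/3050, mR=-64/1525; mL+mR=-5/122 → advance -1; mR−mL=-131/3050 → turn -1·90°
n=1: pose=(-5,7,E); sL=40/401, sR=8/65; mL=304/26065, mR=-1908/26065; mL+mR=-4/65 → advance -1; mR−mL=-2212/26065 → turn -1·90°
n=2: pose=(-6,7,S); sL=20/149, sR=20/157; mL=-80/23393, mR=-1410/23393; mL+mR=-10/157 → advance -1; mR−mL=-1330/23393 → turn -1·90°
n=3: pose=(-6,8,W); sL=40/397, sR=40/477; mL=-1600/189369, mR=-6340/189369; mL+mR=-20/477 → advance -1; mR−mL=-1580/63123 → turn -1·90°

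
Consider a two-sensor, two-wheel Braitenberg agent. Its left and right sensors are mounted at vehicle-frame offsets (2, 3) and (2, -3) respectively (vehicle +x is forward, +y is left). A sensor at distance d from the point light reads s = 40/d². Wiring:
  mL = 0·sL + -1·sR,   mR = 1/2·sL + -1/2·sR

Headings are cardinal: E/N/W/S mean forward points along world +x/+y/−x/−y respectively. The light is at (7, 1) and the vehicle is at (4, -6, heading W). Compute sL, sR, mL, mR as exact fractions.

left sensor world pos  = (2, -9); dL² = 125
right sensor world pos = (2, -3); dR² = 41
sL = 40/125 = 8/25
sR = 40/41 = 40/41
mL = 0·sL + -1·sR = -40/41
mR = 1/2·sL + -1/2·sR = -336/1025

8/25 40/41 -40/41 -336/1025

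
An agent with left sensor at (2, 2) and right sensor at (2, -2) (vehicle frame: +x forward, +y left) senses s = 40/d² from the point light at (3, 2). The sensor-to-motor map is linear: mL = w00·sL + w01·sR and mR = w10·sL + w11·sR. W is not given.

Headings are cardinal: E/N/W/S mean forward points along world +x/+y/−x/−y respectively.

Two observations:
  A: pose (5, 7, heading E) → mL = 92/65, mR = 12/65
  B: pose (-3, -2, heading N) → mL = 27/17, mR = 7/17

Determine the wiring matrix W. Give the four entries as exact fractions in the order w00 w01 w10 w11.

obs A: pose=(5,7,E) → sL=8/13, sR=8/5, mL=92/65, mR=12/65
obs B: pose=(-3,-2,N) → sL=10/17, sR=2, mL=27/17, mR=7/17
sensor matrix S = [[8/13, 8/5], [10/17, 2]]; det S = 64/221
solve [mL_A; mL_B] = S·[w00; w01] and [mR_A; mR_B] = S·[w10; w11]:
  w00 = 1, w01 = 1/2, w10 = -1, w11 = 1/2

1 1/2 -1 1/2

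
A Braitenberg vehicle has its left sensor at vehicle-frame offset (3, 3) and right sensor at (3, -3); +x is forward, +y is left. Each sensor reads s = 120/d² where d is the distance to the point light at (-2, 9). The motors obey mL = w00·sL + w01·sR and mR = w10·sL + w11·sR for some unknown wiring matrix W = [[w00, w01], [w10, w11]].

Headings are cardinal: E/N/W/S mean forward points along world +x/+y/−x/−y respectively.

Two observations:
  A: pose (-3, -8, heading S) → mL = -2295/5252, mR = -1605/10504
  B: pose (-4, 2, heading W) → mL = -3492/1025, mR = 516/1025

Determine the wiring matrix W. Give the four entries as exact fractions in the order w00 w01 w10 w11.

-1/2 -1 -1 1/2

obs A: pose=(-3,-8,S) → sL=30/101, sR=15/52, mL=-2295/5252, mR=-1605/10504
obs B: pose=(-4,2,W) → sL=24/25, sR=120/41, mL=-3492/1025, mR=516/1025
sensor matrix S = [[30/101, 15/52], [24/25, 120/41]]; det S = 159462/269165
solve [mL_A; mL_B] = S·[w00; w01] and [mR_A; mR_B] = S·[w10; w11]:
  w00 = -1/2, w01 = -1, w10 = -1, w11 = 1/2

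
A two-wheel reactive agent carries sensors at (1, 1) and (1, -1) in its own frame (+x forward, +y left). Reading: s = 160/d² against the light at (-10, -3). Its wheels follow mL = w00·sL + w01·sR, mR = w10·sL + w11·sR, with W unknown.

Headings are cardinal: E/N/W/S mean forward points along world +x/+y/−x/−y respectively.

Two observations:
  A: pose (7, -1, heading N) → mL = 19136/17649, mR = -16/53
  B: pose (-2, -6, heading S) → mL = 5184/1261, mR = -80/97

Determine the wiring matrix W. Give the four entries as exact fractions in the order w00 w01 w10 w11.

obs A: pose=(7,-1,N) → sL=32/53, sR=160/333, mL=19136/17649, mR=-16/53
obs B: pose=(-2,-6,S) → sL=160/97, sR=32/13, mL=5184/1261, mR=-80/97
sensor matrix S = [[32/53, 160/333], [160/97, 32/13]]; det S = 15437824/22255389
solve [mL_A; mL_B] = S·[w00; w01] and [mR_A; mR_B] = S·[w10; w11]:
  w00 = 1, w01 = 1, w10 = -1/2, w11 = 0

1 1 -1/2 0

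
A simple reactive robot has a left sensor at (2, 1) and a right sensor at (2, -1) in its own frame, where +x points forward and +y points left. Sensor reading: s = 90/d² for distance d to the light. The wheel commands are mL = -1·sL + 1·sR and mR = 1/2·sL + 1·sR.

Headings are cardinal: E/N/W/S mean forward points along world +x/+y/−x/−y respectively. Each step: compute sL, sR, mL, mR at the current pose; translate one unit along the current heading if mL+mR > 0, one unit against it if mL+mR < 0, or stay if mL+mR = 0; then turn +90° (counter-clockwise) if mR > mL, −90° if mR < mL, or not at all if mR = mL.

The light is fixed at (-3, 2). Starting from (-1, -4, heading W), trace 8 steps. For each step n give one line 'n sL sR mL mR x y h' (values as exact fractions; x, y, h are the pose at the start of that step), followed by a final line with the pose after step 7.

n=0: pose=(-1,-4,W); sL=90/49, sR=18/5; mL=432/245, mR=1107/245; mL+mR=1539/245 → advance +1; mR−mL=135/49 → turn +1·90°
n=1: pose=(-2,-4,S); sL=45/34, sR=45/32; mL=45/544, mR=1125/544; mL+mR=585/272 → advance +1; mR−mL=135/68 → turn +1·90°
n=2: pose=(-2,-5,E); sL=2, sR=90/73; mL=-56/73, mR=163/73; mL+mR=107/73 → advance +1; mR−mL=3 → turn +1·90°
n=3: pose=(-1,-5,N); sL=45/13, sR=45/17; mL=-180/221, mR=1935/442; mL+mR=1575/442 → advance +1; mR−mL=135/26 → turn +1·90°
n=4: pose=(-1,-4,W); sL=90/49, sR=18/5; mL=432/245, mR=1107/245; mL+mR=1539/245 → advance +1; mR−mL=135/49 → turn +1·90°
n=5: pose=(-2,-4,S); sL=45/34, sR=45/32; mL=45/544, mR=1125/544; mL+mR=585/272 → advance +1; mR−mL=135/68 → turn +1·90°
n=6: pose=(-2,-5,E); sL=2, sR=90/73; mL=-56/73, mR=163/73; mL+mR=107/73 → advance +1; mR−mL=3 → turn +1·90°
n=7: pose=(-1,-5,N); sL=45/13, sR=45/17; mL=-180/221, mR=1935/442; mL+mR=1575/442 → advance +1; mR−mL=135/26 → turn +1·90°

0 90/49 18/5 432/245 1107/245 -1 -4 W
1 45/34 45/32 45/544 1125/544 -2 -4 S
2 2 90/73 -56/73 163/73 -2 -5 E
3 45/13 45/17 -180/221 1935/442 -1 -5 N
4 90/49 18/5 432/245 1107/245 -1 -4 W
5 45/34 45/32 45/544 1125/544 -2 -4 S
6 2 90/73 -56/73 163/73 -2 -5 E
7 45/13 45/17 -180/221 1935/442 -1 -5 N
final -1 -4 W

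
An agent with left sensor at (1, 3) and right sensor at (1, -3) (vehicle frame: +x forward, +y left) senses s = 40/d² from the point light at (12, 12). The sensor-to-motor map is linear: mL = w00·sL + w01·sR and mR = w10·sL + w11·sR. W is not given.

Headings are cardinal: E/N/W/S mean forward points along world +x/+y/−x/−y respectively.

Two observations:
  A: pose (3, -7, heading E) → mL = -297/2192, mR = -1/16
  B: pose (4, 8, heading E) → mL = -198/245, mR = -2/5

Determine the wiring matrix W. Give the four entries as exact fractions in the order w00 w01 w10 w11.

-1/2 -1 -1/2 0

obs A: pose=(3,-7,E) → sL=1/8, sR=10/137, mL=-297/2192, mR=-1/16
obs B: pose=(4,8,E) → sL=4/5, sR=20/49, mL=-198/245, mR=-2/5
sensor matrix S = [[1/8, 10/137], [4/5, 20/49]]; det S = -99/13426
solve [mL_A; mL_B] = S·[w00; w01] and [mR_A; mR_B] = S·[w10; w11]:
  w00 = -1/2, w01 = -1, w10 = -1/2, w11 = 0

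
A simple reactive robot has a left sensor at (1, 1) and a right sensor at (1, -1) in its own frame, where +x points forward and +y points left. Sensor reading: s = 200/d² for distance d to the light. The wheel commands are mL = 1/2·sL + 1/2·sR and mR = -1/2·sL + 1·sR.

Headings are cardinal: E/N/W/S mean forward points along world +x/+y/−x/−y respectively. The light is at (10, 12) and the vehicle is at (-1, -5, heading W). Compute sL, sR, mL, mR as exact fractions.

left sensor world pos  = (-2, -6); dL² = 468
right sensor world pos = (-2, -4); dR² = 400
sL = 200/468 = 50/117
sR = 200/400 = 1/2
mL = 1/2·sL + 1/2·sR = 217/468
mR = -1/2·sL + 1·sR = 67/234

50/117 1/2 217/468 67/234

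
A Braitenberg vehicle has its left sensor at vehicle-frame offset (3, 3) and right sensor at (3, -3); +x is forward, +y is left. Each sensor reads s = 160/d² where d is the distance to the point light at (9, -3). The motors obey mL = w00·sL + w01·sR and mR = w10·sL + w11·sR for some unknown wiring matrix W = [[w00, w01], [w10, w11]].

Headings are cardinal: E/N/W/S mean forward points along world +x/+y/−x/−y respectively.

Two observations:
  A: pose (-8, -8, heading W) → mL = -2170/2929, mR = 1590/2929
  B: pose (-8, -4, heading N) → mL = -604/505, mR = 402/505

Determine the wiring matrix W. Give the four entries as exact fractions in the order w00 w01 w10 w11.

obs A: pose=(-8,-8,W) → sL=10/29, sR=40/101, mL=-2170/2929, mR=1590/2929
obs B: pose=(-8,-4,N) → sL=40/101, sR=4/5, mL=-604/505, mR=402/505
sensor matrix S = [[10/29, 40/101], [40/101, 4/5]]; det S = 35208/295829
solve [mL_A; mL_B] = S·[w00; w01] and [mR_A; mR_B] = S·[w10; w11]:
  w00 = -1, w01 = -1, w10 = 1, w11 = 1/2

-1 -1 1 1/2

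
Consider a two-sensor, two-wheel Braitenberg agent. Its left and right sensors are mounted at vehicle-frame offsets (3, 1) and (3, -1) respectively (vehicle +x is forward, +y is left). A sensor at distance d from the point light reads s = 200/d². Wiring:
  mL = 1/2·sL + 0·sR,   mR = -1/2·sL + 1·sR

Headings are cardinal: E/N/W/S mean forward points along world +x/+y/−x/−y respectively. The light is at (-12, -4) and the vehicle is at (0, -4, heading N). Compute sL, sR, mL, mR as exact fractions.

left sensor world pos  = (-1, -1); dL² = 130
right sensor world pos = (1, -1); dR² = 178
sL = 200/130 = 20/13
sR = 200/178 = 100/89
mL = 1/2·sL + 0·sR = 10/13
mR = -1/2·sL + 1·sR = 410/1157

20/13 100/89 10/13 410/1157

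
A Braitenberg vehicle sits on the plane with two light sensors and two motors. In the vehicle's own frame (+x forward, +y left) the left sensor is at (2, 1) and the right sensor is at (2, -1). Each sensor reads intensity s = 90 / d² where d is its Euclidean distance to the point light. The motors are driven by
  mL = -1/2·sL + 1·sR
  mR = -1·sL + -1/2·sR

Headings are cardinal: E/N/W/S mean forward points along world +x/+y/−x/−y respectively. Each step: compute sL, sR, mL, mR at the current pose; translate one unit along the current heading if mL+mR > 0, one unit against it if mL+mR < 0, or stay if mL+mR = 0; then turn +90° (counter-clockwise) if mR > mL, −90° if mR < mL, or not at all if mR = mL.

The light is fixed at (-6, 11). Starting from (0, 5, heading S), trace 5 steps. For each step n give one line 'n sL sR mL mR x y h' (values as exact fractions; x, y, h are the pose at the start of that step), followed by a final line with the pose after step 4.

n=0: pose=(0,5,S); sL=90/113, sR=90/89; mL=6165/10057, mR=-13095/10057; mL+mR=-6930/10057 → advance -1; mR−mL=-19260/10057 → turn -1·90°
n=1: pose=(0,6,W); sL=45/26, sR=45/16; mL=405/208, mR=-1305/416; mL+mR=-495/416 → advance -1; mR−mL=-2115/416 → turn -1·90°
n=2: pose=(1,6,N); sL=2, sR=90/73; mL=17/73, mR=-191/73; mL+mR=-174/73 → advance -1; mR−mL=-208/73 → turn -1·90°
n=3: pose=(1,5,E); sL=45/53, sR=9/13; mL=369/1378, mR=-1647/1378; mL+mR=-639/689 → advance -1; mR−mL=-1008/689 → turn -1·90°
n=4: pose=(0,5,S); sL=90/113, sR=90/89; mL=6165/10057, mR=-13095/10057; mL+mR=-6930/10057 → advance -1; mR−mL=-19260/10057 → turn -1·90°

0 90/113 90/89 6165/10057 -13095/10057 0 5 S
1 45/26 45/16 405/208 -1305/416 0 6 W
2 2 90/73 17/73 -191/73 1 6 N
3 45/53 9/13 369/1378 -1647/1378 1 5 E
4 90/113 90/89 6165/10057 -13095/10057 0 5 S
final 0 6 W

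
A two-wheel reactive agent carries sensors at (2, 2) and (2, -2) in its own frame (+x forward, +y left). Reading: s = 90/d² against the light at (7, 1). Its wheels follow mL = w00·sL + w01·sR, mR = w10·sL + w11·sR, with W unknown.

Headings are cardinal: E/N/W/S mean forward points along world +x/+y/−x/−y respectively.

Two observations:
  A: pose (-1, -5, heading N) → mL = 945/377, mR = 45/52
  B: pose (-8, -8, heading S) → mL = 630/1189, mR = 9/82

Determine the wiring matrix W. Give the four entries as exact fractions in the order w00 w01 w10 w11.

obs A: pose=(-1,-5,N) → sL=45/58, sR=45/26, mL=945/377, mR=45/52
obs B: pose=(-8,-8,S) → sL=9/29, sR=9/41, mL=630/1189, mR=9/82
sensor matrix S = [[45/58, 45/26], [9/29, 9/41]]; det S = -5670/15457
solve [mL_A; mL_B] = S·[w00; w01] and [mR_A; mR_B] = S·[w10; w11]:
  w00 = 1, w01 = 1, w10 = 0, w11 = 1/2

1 1 0 1/2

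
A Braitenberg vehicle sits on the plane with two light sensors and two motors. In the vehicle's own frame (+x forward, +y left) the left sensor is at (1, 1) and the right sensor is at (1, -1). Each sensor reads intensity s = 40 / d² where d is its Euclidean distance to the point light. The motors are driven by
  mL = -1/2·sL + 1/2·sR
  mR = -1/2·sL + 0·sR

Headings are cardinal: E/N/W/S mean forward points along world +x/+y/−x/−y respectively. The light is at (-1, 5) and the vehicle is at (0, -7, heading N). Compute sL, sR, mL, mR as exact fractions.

40/121 8/25 -16/3025 -20/121

left sensor world pos  = (-1, -6); dL² = 121
right sensor world pos = (1, -6); dR² = 125
sL = 40/121 = 40/121
sR = 40/125 = 8/25
mL = -1/2·sL + 1/2·sR = -16/3025
mR = -1/2·sL + 0·sR = -20/121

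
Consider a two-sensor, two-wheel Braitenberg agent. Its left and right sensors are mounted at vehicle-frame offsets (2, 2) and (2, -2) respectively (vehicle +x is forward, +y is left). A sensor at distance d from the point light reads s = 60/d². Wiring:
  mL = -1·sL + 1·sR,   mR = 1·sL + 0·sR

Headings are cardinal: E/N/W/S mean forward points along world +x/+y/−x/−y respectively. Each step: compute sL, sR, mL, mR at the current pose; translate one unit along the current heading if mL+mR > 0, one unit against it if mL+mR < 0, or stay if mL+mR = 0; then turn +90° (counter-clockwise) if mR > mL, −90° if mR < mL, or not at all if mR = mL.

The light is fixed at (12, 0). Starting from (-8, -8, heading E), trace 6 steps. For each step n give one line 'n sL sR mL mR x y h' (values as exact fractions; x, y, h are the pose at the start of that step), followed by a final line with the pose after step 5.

0 1/6 15/106 -4/159 1/6 -8 -8 E
1 20/159 12/65 608/10335 20/159 -7 -8 N
2 10/87 30/233 280/20271 10/87 -7 -7 W
3 4/27 12/113 -128/3051 4/27 -8 -7 S
4 1/6 15/106 -4/159 1/6 -8 -8 E
5 20/159 12/65 608/10335 20/159 -7 -8 N
final -7 -7 W

n=0: pose=(-8,-8,E); sL=1/6, sR=15/106; mL=-4/159, mR=1/6; mL+mR=15/106 → advance +1; mR−mL=61/318 → turn +1·90°
n=1: pose=(-7,-8,N); sL=20/159, sR=12/65; mL=608/10335, mR=20/159; mL+mR=12/65 → advance +1; mR−mL=692/10335 → turn +1·90°
n=2: pose=(-7,-7,W); sL=10/87, sR=30/233; mL=280/20271, mR=10/87; mL+mR=30/233 → advance +1; mR−mL=2050/20271 → turn +1·90°
n=3: pose=(-8,-7,S); sL=4/27, sR=12/113; mL=-128/3051, mR=4/27; mL+mR=12/113 → advance +1; mR−mL=580/3051 → turn +1·90°
n=4: pose=(-8,-8,E); sL=1/6, sR=15/106; mL=-4/159, mR=1/6; mL+mR=15/106 → advance +1; mR−mL=61/318 → turn +1·90°
n=5: pose=(-7,-8,N); sL=20/159, sR=12/65; mL=608/10335, mR=20/159; mL+mR=12/65 → advance +1; mR−mL=692/10335 → turn +1·90°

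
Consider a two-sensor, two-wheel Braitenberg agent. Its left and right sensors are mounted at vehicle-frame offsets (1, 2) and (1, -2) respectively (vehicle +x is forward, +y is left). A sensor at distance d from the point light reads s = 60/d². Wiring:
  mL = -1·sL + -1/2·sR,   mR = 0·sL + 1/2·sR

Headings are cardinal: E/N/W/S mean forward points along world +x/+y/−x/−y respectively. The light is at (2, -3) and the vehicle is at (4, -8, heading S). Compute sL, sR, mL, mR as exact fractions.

15/13 5/3 -155/78 5/6

left sensor world pos  = (6, -9); dL² = 52
right sensor world pos = (2, -9); dR² = 36
sL = 60/52 = 15/13
sR = 60/36 = 5/3
mL = -1·sL + -1/2·sR = -155/78
mR = 0·sL + 1/2·sR = 5/6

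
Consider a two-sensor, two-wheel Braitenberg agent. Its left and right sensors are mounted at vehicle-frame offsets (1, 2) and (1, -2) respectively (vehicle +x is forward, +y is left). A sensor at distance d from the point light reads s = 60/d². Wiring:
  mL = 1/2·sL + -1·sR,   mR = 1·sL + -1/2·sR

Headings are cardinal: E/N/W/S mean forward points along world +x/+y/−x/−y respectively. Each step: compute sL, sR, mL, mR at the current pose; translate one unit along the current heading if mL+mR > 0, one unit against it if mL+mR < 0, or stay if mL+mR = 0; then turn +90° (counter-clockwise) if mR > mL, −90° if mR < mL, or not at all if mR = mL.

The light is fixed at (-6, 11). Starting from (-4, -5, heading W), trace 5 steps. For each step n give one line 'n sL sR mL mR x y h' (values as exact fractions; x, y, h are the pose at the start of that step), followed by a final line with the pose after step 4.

0 12/65 60/197 -2718/12805 414/12805 -4 -5 W
1 30/157 6/29 -507/4553 399/4553 -3 -5 S
2 12/37 12/61 -78/2257 510/2257 -3 -4 E
3 3/10 15/58 -63/580 99/580 -2 -4 N
4 12/53 20/51 -754/2703 82/2703 -2 -3 W
final -1 -3 S

n=0: pose=(-4,-5,W); sL=12/65, sR=60/197; mL=-2718/12805, mR=414/12805; mL+mR=-2304/12805 → advance -1; mR−mL=3132/12805 → turn +1·90°
n=1: pose=(-3,-5,S); sL=30/157, sR=6/29; mL=-507/4553, mR=399/4553; mL+mR=-108/4553 → advance -1; mR−mL=906/4553 → turn +1·90°
n=2: pose=(-3,-4,E); sL=12/37, sR=12/61; mL=-78/2257, mR=510/2257; mL+mR=432/2257 → advance +1; mR−mL=588/2257 → turn +1·90°
n=3: pose=(-2,-4,N); sL=3/10, sR=15/58; mL=-63/580, mR=99/580; mL+mR=9/145 → advance +1; mR−mL=81/290 → turn +1·90°
n=4: pose=(-2,-3,W); sL=12/53, sR=20/51; mL=-754/2703, mR=82/2703; mL+mR=-224/901 → advance -1; mR−mL=836/2703 → turn +1·90°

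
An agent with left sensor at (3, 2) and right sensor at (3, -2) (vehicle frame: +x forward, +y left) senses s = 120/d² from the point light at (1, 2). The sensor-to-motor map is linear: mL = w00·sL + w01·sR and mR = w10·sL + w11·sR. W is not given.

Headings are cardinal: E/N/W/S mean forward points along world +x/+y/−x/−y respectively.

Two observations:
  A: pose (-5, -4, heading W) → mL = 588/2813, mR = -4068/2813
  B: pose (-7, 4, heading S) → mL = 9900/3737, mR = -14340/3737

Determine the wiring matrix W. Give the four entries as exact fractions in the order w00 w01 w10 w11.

1 -1/2 -1 -1/2

obs A: pose=(-5,-4,W) → sL=24/29, sR=120/97, mL=588/2813, mR=-4068/2813
obs B: pose=(-7,4,S) → sL=120/37, sR=120/101, mL=9900/3737, mR=-14340/3737
sensor matrix S = [[24/29, 120/97], [120/37, 120/101]]; det S = -31841280/10512181
solve [mL_A; mL_B] = S·[w00; w01] and [mR_A; mR_B] = S·[w10; w11]:
  w00 = 1, w01 = -1/2, w10 = -1, w11 = -1/2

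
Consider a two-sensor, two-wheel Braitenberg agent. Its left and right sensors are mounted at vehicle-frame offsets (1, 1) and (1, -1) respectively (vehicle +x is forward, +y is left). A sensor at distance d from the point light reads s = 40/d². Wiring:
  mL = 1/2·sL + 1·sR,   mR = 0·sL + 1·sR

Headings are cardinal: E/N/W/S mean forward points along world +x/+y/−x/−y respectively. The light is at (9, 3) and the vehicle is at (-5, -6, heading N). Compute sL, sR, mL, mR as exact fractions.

left sensor world pos  = (-6, -5); dL² = 289
right sensor world pos = (-4, -5); dR² = 233
sL = 40/289 = 40/289
sR = 40/233 = 40/233
mL = 1/2·sL + 1·sR = 16220/67337
mR = 0·sL + 1·sR = 40/233

40/289 40/233 16220/67337 40/233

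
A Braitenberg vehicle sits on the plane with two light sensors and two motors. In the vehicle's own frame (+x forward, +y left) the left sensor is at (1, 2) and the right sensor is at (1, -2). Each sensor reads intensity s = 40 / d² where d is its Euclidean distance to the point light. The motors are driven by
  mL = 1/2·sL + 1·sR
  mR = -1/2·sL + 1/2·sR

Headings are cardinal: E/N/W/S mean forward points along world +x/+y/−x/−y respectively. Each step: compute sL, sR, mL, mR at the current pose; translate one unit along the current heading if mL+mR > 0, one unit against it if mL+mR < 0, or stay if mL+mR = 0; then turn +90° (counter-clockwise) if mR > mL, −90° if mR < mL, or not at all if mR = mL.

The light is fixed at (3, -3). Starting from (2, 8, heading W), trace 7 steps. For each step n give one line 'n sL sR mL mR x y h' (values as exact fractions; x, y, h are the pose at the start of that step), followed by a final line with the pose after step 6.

n=0: pose=(2,8,W); sL=8/17, sR=40/173; mL=1372/2941, mR=-352/2941; mL+mR=60/173 → advance +1; mR−mL=-1724/2941 → turn -1·90°
n=1: pose=(1,8,N); sL=1/4, sR=5/18; mL=29/72, mR=1/72; mL+mR=5/12 → advance +1; mR−mL=-7/18 → turn -1·90°
n=2: pose=(1,9,E); sL=40/197, sR=40/101; mL=9900/19897, mR=1920/19897; mL+mR=60/101 → advance +1; mR−mL=-7980/19897 → turn -1·90°
n=3: pose=(2,9,S); sL=20/61, sR=4/13; mL=374/793, mR=-8/793; mL+mR=6/13 → advance +1; mR−mL=-382/793 → turn -1·90°
n=4: pose=(2,8,W); sL=8/17, sR=40/173; mL=1372/2941, mR=-352/2941; mL+mR=60/173 → advance +1; mR−mL=-1724/2941 → turn -1·90°
n=5: pose=(1,8,N); sL=1/4, sR=5/18; mL=29/72, mR=1/72; mL+mR=5/12 → advance +1; mR−mL=-7/18 → turn -1·90°
n=6: pose=(1,9,E); sL=40/197, sR=40/101; mL=9900/19897, mR=1920/19897; mL+mR=60/101 → advance +1; mR−mL=-7980/19897 → turn -1·90°

0 8/17 40/173 1372/2941 -352/2941 2 8 W
1 1/4 5/18 29/72 1/72 1 8 N
2 40/197 40/101 9900/19897 1920/19897 1 9 E
3 20/61 4/13 374/793 -8/793 2 9 S
4 8/17 40/173 1372/2941 -352/2941 2 8 W
5 1/4 5/18 29/72 1/72 1 8 N
6 40/197 40/101 9900/19897 1920/19897 1 9 E
final 2 9 S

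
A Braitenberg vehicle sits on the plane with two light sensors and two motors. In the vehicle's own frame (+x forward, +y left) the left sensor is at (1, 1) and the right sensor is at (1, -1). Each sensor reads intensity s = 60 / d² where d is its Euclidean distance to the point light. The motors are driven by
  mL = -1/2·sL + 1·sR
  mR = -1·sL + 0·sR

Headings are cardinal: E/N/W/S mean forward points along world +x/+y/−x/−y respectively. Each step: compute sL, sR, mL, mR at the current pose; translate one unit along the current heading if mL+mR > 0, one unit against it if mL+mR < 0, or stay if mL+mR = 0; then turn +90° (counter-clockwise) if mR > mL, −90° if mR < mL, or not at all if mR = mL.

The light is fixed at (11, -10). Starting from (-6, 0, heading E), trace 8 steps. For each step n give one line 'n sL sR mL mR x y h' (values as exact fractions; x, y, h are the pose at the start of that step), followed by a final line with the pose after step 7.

n=0: pose=(-6,0,E); sL=60/377, sR=60/337; mL=12510/127049, mR=-60/377; mL+mR=-7710/127049 → advance -1; mR−mL=-32730/127049 → turn -1·90°
n=1: pose=(-7,0,S); sL=6/37, sR=30/221; mL=447/8177, mR=-6/37; mL+mR=-879/8177 → advance -1; mR−mL=-1773/8177 → turn -1·90°
n=2: pose=(-7,1,W); sL=60/461, sR=12/101; mL=2502/46561, mR=-60/461; mL+mR=-3558/46561 → advance -1; mR−mL=-8562/46561 → turn -1·90°
n=3: pose=(-6,1,N); sL=5/39, sR=3/20; mL=67/780, mR=-5/39; mL+mR=-11/260 → advance -1; mR−mL=-167/780 → turn -1·90°
n=4: pose=(-6,0,E); sL=60/377, sR=60/337; mL=12510/127049, mR=-60/377; mL+mR=-7710/127049 → advance -1; mR−mL=-32730/127049 → turn -1·90°
n=5: pose=(-7,0,S); sL=6/37, sR=30/221; mL=447/8177, mR=-6/37; mL+mR=-879/8177 → advance -1; mR−mL=-1773/8177 → turn -1·90°
n=6: pose=(-7,1,W); sL=60/461, sR=12/101; mL=2502/46561, mR=-60/461; mL+mR=-3558/46561 → advance -1; mR−mL=-8562/46561 → turn -1·90°
n=7: pose=(-6,1,N); sL=5/39, sR=3/20; mL=67/780, mR=-5/39; mL+mR=-11/260 → advance -1; mR−mL=-167/780 → turn -1·90°

0 60/377 60/337 12510/127049 -60/377 -6 0 E
1 6/37 30/221 447/8177 -6/37 -7 0 S
2 60/461 12/101 2502/46561 -60/461 -7 1 W
3 5/39 3/20 67/780 -5/39 -6 1 N
4 60/377 60/337 12510/127049 -60/377 -6 0 E
5 6/37 30/221 447/8177 -6/37 -7 0 S
6 60/461 12/101 2502/46561 -60/461 -7 1 W
7 5/39 3/20 67/780 -5/39 -6 1 N
final -6 0 E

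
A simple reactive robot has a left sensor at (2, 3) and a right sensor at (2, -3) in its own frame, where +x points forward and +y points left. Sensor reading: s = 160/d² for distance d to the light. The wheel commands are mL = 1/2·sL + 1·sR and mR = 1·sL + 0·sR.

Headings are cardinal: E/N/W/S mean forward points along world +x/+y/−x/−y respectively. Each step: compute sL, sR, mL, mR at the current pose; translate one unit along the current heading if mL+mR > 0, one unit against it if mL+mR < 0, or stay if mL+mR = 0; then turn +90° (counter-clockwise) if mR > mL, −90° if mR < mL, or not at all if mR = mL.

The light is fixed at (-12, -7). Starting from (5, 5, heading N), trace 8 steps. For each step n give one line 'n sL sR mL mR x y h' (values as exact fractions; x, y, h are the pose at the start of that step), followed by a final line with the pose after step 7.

n=0: pose=(5,5,N); sL=20/49, sR=40/149; mL=3450/7301, mR=20/49; mL+mR=6430/7301 → advance +1; mR−mL=-470/7301 → turn -1·90°
n=1: pose=(5,6,E); sL=160/617, sR=160/461; mL=135600/284437, mR=160/617; mL+mR=209360/284437 → advance +1; mR−mL=-61840/284437 → turn -1·90°
n=2: pose=(6,6,S); sL=80/281, sR=80/173; mL=29400/48613, mR=80/281; mL+mR=43240/48613 → advance +1; mR−mL=-15560/48613 → turn -1·90°
n=3: pose=(6,5,W); sL=160/337, sR=160/481; mL=92400/162097, mR=160/337; mL+mR=169360/162097 → advance +1; mR−mL=-15440/162097 → turn -1·90°
n=4: pose=(5,5,N); sL=20/49, sR=40/149; mL=3450/7301, mR=20/49; mL+mR=6430/7301 → advance +1; mR−mL=-470/7301 → turn -1·90°
n=5: pose=(5,6,E); sL=160/617, sR=160/461; mL=135600/284437, mR=160/617; mL+mR=209360/284437 → advance +1; mR−mL=-61840/284437 → turn -1·90°
n=6: pose=(6,6,S); sL=80/281, sR=80/173; mL=29400/48613, mR=80/281; mL+mR=43240/48613 → advance +1; mR−mL=-15560/48613 → turn -1·90°
n=7: pose=(6,5,W); sL=160/337, sR=160/481; mL=92400/162097, mR=160/337; mL+mR=169360/162097 → advance +1; mR−mL=-15440/162097 → turn -1·90°

0 20/49 40/149 3450/7301 20/49 5 5 N
1 160/617 160/461 135600/284437 160/617 5 6 E
2 80/281 80/173 29400/48613 80/281 6 6 S
3 160/337 160/481 92400/162097 160/337 6 5 W
4 20/49 40/149 3450/7301 20/49 5 5 N
5 160/617 160/461 135600/284437 160/617 5 6 E
6 80/281 80/173 29400/48613 80/281 6 6 S
7 160/337 160/481 92400/162097 160/337 6 5 W
final 5 5 N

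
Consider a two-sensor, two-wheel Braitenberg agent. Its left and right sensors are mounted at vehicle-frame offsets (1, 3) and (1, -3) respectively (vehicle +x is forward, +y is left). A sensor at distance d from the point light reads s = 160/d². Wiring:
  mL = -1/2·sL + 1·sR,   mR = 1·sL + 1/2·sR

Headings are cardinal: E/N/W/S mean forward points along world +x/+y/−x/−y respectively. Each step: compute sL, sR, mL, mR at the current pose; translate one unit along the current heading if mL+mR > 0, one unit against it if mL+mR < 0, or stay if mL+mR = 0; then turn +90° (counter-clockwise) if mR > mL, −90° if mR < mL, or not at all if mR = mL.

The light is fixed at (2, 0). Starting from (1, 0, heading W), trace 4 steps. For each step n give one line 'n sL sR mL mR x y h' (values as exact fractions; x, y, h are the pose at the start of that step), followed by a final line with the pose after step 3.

n=0: pose=(1,0,W); sL=160/13, sR=160/13; mL=80/13, mR=240/13; mL+mR=320/13 → advance +1; mR−mL=160/13 → turn +1·90°
n=1: pose=(0,0,S); sL=80, sR=80/13; mL=-440/13, mR=1080/13; mL+mR=640/13 → advance +1; mR−mL=1520/13 → turn +1·90°
n=2: pose=(0,-1,E); sL=32, sR=160/17; mL=-112/17, mR=624/17; mL+mR=512/17 → advance +1; mR−mL=736/17 → turn +1·90°
n=3: pose=(1,-1,N); sL=10, sR=40; mL=35, mR=30; mL+mR=65 → advance +1; mR−mL=-5 → turn -1·90°

0 160/13 160/13 80/13 240/13 1 0 W
1 80 80/13 -440/13 1080/13 0 0 S
2 32 160/17 -112/17 624/17 0 -1 E
3 10 40 35 30 1 -1 N
final 1 0 E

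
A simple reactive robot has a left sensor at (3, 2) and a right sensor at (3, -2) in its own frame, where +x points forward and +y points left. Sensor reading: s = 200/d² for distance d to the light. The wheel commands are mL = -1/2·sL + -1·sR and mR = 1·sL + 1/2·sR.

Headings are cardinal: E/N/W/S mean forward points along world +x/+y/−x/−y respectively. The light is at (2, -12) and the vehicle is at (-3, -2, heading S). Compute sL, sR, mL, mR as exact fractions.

100/29 100/49 -5350/1421 6350/1421

left sensor world pos  = (-1, -5); dL² = 58
right sensor world pos = (-5, -5); dR² = 98
sL = 200/58 = 100/29
sR = 200/98 = 100/49
mL = -1/2·sL + -1·sR = -5350/1421
mR = 1·sL + 1/2·sR = 6350/1421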